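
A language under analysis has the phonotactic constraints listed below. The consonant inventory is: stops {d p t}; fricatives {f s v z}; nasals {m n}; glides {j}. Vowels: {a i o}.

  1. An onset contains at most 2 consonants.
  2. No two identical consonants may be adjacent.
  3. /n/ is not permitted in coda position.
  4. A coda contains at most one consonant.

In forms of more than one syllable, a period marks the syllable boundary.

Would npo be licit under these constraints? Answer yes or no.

yes

npo — σ1 onset /np/ (2C), coda /∅/ ok → licit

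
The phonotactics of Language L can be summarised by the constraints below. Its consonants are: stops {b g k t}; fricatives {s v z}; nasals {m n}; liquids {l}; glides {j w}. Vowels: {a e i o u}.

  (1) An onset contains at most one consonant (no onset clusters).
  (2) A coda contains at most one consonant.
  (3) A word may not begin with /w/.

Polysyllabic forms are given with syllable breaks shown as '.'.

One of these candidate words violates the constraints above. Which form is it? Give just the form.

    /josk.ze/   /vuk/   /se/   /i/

/josk.ze/ — violates constraint 2: syllable 1 coda /sk/ has 2 consonants (> 1) → not permitted
/vuk/ — σ1 onset /v/, coda /k/ ok → permitted
/se/ — σ1 onset /s/, coda /∅/ ok → permitted
/i/ — σ1 onset /∅/, coda /∅/ ok → permitted

/josk.ze/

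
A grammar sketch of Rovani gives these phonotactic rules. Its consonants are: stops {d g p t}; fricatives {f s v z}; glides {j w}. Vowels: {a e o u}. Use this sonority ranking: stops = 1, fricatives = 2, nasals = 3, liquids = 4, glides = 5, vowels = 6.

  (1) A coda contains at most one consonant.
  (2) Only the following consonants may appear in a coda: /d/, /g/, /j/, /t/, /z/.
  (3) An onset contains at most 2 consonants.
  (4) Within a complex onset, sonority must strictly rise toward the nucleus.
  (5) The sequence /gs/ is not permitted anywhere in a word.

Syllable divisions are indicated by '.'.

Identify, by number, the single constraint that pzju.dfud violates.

pzju.dfud: syllable 1 onset /pzj/ has 3 consonants (> 2).
This is a violation of constraint 3: "An onset contains at most 2 consonants."
The remaining constraints (1, 2, 4, 5) are satisfied.

3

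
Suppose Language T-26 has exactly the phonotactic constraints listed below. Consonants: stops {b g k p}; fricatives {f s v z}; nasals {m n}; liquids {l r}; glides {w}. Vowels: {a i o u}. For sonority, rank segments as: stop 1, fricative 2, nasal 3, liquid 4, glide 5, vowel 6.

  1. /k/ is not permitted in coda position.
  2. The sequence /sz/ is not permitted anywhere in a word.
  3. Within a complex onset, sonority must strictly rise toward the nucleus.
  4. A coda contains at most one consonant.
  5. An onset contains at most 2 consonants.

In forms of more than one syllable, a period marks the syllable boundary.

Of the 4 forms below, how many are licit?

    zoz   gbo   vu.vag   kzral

zoz — σ1 onset /z/, coda /z/ ok → licit
gbo — violates constraint 3: syllable 1 onset /gb/: /g/ (stop, 1) → /b/ (stop, 1) does not rise → illicit
vu.vag — σ1 onset /v/, coda /∅/ ok; σ2 onset /v/, coda /g/ ok → licit
kzral — violates constraint 5: syllable 1 onset /kzr/ has 3 consonants (> 2) → illicit
Licit: zoz, vu.vag → 2.

2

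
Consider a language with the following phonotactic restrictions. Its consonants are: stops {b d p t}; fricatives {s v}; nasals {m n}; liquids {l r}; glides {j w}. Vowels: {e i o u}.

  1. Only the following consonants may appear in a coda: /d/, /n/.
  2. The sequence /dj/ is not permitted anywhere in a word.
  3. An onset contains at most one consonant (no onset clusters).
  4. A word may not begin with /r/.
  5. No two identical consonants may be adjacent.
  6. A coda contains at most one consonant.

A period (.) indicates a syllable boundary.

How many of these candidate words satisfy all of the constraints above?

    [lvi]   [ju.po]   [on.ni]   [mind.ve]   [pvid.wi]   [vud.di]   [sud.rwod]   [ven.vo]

2

[lvi] — violates constraint 3: syllable 1 onset /lv/ has 2 consonants (> 1) → not permitted
[ju.po] — σ1 onset /j/, coda /∅/ ok; σ2 onset /p/, coda /∅/ ok → permitted
[on.ni] — violates constraint 5: adjacent identical consonants /nn/ → not permitted
[mind.ve] — violates constraint 6: syllable 1 coda /nd/ has 2 consonants (> 1) → not permitted
[pvid.wi] — violates constraint 3: syllable 1 onset /pv/ has 2 consonants (> 1) → not permitted
[vud.di] — violates constraint 5: adjacent identical consonants /dd/ → not permitted
[sud.rwod] — violates constraint 3: syllable 2 onset /rw/ has 2 consonants (> 1) → not permitted
[ven.vo] — σ1 onset /v/, coda /n/ ok; σ2 onset /v/, coda /∅/ ok → permitted
Permitted: [ju.po], [ven.vo] → 2.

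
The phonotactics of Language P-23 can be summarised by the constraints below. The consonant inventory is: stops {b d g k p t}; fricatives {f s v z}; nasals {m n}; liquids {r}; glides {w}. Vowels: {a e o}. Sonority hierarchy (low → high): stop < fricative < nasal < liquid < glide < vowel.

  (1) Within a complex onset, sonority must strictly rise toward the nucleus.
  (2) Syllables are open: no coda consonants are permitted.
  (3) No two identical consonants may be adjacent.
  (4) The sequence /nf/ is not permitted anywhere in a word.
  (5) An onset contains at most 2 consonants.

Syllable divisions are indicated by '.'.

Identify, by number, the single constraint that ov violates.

ov: syllable 1 coda /v/ has 1 consonant (> 0).
This is a violation of constraint 2: "Syllables are open: no coda consonants are permitted."
The remaining constraints (1, 3, 4, 5) are satisfied.

2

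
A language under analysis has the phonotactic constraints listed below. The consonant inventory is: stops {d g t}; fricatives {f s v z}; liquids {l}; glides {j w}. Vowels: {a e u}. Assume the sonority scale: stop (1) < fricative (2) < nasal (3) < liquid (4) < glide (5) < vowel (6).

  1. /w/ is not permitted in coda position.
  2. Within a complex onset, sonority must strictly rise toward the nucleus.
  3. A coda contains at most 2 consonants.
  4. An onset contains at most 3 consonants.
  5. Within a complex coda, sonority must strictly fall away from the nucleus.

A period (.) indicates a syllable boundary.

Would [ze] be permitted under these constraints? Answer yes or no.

[ze] — σ1 onset /z/, coda /∅/ ok → permitted

yes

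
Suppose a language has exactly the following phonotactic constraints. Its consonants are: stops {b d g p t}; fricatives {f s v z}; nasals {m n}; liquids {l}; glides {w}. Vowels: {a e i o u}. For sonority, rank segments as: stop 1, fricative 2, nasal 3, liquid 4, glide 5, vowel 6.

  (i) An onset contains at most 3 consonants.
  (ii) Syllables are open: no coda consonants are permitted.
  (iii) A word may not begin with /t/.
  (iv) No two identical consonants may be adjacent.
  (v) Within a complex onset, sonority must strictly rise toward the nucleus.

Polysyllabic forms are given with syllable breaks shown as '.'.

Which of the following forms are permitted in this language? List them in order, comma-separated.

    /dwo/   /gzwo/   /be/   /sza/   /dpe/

/dwo/, /gzwo/, /be/

/dwo/ — σ1 onset /dw/ (1→5 rises), coda /∅/ ok → permitted
/gzwo/ — σ1 onset /gzw/ (1→2→5 rises), coda /∅/ ok → permitted
/be/ — σ1 onset /b/, coda /∅/ ok → permitted
/sza/ — violates constraint (v): syllable 1 onset /sz/: /s/ (fricative, 2) → /z/ (fricative, 2) does not rise → not permitted
/dpe/ — violates constraint (v): syllable 1 onset /dp/: /d/ (stop, 1) → /p/ (stop, 1) does not rise → not permitted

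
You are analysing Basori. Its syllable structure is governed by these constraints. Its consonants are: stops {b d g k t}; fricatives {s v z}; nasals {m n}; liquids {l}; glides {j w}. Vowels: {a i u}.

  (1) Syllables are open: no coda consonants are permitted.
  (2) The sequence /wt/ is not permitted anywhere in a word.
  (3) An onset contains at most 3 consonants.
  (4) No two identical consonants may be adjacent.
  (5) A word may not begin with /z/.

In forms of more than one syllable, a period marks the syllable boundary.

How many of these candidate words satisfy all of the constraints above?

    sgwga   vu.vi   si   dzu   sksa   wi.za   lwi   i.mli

sgwga — violates constraint 3: syllable 1 onset /sgwg/ has 4 consonants (> 3) → not permitted
vu.vi — σ1 onset /v/, coda /∅/ ok; σ2 onset /v/, coda /∅/ ok → permitted
si — σ1 onset /s/, coda /∅/ ok → permitted
dzu — σ1 onset /dz/ (2C), coda /∅/ ok → permitted
sksa — σ1 onset /sks/ (3C), coda /∅/ ok → permitted
wi.za — σ1 onset /w/, coda /∅/ ok; σ2 onset /z/, coda /∅/ ok → permitted
lwi — σ1 onset /lw/ (2C), coda /∅/ ok → permitted
i.mli — σ1 onset /∅/, coda /∅/ ok; σ2 onset /ml/ (2C), coda /∅/ ok → permitted
Permitted: vu.vi, si, dzu, sksa, wi.za, lwi, i.mli → 7.

7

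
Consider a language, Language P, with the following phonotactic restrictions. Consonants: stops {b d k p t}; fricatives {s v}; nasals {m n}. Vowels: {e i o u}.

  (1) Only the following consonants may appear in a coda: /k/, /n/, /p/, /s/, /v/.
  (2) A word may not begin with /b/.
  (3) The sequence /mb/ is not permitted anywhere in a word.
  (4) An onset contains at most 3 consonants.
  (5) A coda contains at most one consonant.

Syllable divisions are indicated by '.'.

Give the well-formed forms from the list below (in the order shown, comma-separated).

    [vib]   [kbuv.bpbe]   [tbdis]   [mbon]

[vib] — violates constraint 1: syllable 1 coda contains /b/, which is not a licensed coda consonant → ill-formed
[kbuv.bpbe] — σ1 onset /kb/ (2C), coda /v/ ok; σ2 onset /bpb/ (3C), coda /∅/ ok → well-formed
[tbdis] — σ1 onset /tbd/ (3C), coda /s/ ok → well-formed
[mbon] — violates constraint 3: contains banned sequence /mb/ → ill-formed

[kbuv.bpbe], [tbdis]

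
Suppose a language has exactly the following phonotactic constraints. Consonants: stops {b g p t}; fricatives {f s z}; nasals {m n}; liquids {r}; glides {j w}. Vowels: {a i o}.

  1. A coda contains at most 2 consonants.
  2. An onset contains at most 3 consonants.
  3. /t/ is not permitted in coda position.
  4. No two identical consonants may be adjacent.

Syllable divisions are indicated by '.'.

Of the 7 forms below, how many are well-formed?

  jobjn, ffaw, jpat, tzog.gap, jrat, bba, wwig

0

jobjn — violates constraint 1: syllable 1 coda /bjn/ has 3 consonants (> 2) → ill-formed
ffaw — violates constraint 4: adjacent identical consonants /ff/ → ill-formed
jpat — violates constraint 3: syllable 1 coda contains /t/ → ill-formed
tzog.gap — violates constraint 4: adjacent identical consonants /gg/ → ill-formed
jrat — violates constraint 3: syllable 1 coda contains /t/ → ill-formed
bba — violates constraint 4: adjacent identical consonants /bb/ → ill-formed
wwig — violates constraint 4: adjacent identical consonants /ww/ → ill-formed
No form is well-formed → 0.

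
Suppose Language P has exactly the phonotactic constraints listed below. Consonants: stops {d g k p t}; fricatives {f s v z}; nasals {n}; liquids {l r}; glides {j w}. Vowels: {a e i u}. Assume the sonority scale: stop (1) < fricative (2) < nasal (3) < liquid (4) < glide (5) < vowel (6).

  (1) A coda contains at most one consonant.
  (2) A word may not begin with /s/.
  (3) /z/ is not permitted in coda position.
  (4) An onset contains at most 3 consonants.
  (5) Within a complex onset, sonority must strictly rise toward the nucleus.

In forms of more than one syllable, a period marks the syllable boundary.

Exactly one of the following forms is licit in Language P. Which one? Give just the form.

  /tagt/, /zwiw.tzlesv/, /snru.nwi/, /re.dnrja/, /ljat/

/tagt/ — violates constraint 1: syllable 1 coda /gt/ has 2 consonants (> 1) → illicit
/zwiw.tzlesv/ — violates constraint 1: syllable 2 coda /sv/ has 2 consonants (> 1) → illicit
/snru.nwi/ — violates constraint 2: word begins with /s/ → illicit
/re.dnrja/ — violates constraint 4: syllable 2 onset /dnrj/ has 4 consonants (> 3) → illicit
/ljat/ — σ1 onset /lj/ (4→5 rises), coda /t/ ok → licit

/ljat/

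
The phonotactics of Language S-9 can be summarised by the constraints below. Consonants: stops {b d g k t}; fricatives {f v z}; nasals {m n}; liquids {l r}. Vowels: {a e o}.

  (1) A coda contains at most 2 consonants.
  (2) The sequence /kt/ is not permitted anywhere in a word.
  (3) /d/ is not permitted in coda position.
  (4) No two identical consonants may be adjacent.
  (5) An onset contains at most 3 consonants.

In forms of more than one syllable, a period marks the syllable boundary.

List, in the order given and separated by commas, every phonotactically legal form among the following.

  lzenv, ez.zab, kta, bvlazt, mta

lzenv, bvlazt, mta

lzenv — σ1 onset /lz/ (2C), coda /nv/ (2C) ok → phonotactically legal
ez.zab — violates constraint 4: adjacent identical consonants /zz/ → phonotactically illegal
kta — violates constraint 2: contains banned sequence /kt/ → phonotactically illegal
bvlazt — σ1 onset /bvl/ (3C), coda /zt/ (2C) ok → phonotactically legal
mta — σ1 onset /mt/ (2C), coda /∅/ ok → phonotactically legal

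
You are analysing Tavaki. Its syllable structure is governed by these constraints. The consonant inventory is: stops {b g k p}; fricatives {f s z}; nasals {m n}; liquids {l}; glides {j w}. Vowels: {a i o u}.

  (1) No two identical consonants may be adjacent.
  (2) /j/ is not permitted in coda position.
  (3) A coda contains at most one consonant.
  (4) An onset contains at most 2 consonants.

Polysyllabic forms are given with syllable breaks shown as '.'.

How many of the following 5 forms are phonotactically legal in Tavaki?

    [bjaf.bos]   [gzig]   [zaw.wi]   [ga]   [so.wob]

4

[bjaf.bos] — σ1 onset /bj/ (2C), coda /f/ ok; σ2 onset /b/, coda /s/ ok → phonotactically legal
[gzig] — σ1 onset /gz/ (2C), coda /g/ ok → phonotactically legal
[zaw.wi] — violates constraint 1: adjacent identical consonants /ww/ → phonotactically illegal
[ga] — σ1 onset /g/, coda /∅/ ok → phonotactically legal
[so.wob] — σ1 onset /s/, coda /∅/ ok; σ2 onset /w/, coda /b/ ok → phonotactically legal
Phonotactically legal: [bjaf.bos], [gzig], [ga], [so.wob] → 4.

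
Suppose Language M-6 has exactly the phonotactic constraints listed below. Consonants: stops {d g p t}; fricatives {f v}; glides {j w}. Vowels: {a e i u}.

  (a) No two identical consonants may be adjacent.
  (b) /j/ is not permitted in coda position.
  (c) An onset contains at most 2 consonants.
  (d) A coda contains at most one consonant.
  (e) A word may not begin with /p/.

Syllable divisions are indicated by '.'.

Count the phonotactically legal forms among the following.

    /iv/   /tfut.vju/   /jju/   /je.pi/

3

/iv/ — σ1 onset /∅/, coda /v/ ok → phonotactically legal
/tfut.vju/ — σ1 onset /tf/ (2C), coda /t/ ok; σ2 onset /vj/ (2C), coda /∅/ ok → phonotactically legal
/jju/ — violates constraint (a): adjacent identical consonants /jj/ → phonotactically illegal
/je.pi/ — σ1 onset /j/, coda /∅/ ok; σ2 onset /p/, coda /∅/ ok → phonotactically legal
Phonotactically legal: /iv/, /tfut.vju/, /je.pi/ → 3.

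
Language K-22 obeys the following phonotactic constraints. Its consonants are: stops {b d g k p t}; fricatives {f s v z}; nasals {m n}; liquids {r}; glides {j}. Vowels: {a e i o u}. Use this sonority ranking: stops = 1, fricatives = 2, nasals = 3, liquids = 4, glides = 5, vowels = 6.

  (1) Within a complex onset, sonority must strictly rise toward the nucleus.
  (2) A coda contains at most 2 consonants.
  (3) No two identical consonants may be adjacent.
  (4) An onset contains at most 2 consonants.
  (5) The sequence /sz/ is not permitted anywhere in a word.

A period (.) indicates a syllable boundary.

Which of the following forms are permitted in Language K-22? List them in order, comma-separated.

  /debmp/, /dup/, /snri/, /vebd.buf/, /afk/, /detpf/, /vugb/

/debmp/ — violates constraint 2: syllable 1 coda /bmp/ has 3 consonants (> 2) → not permitted
/dup/ — σ1 onset /d/, coda /p/ ok → permitted
/snri/ — violates constraint 4: syllable 1 onset /snr/ has 3 consonants (> 2) → not permitted
/vebd.buf/ — σ1 onset /v/, coda /bd/ (2C) ok; σ2 onset /b/, coda /f/ ok → permitted
/afk/ — σ1 onset /∅/, coda /fk/ (2C) ok → permitted
/detpf/ — violates constraint 2: syllable 1 coda /tpf/ has 3 consonants (> 2) → not permitted
/vugb/ — σ1 onset /v/, coda /gb/ (2C) ok → permitted

/dup/, /vebd.buf/, /afk/, /vugb/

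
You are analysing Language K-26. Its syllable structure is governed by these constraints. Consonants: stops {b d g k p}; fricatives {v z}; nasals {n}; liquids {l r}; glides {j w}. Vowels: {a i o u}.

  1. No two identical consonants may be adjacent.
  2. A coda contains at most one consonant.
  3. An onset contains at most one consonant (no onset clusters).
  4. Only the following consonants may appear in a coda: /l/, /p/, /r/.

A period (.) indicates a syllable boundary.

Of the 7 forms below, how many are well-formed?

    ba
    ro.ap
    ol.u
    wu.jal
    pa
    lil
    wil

ba — σ1 onset /b/, coda /∅/ ok → well-formed
ro.ap — σ1 onset /r/, coda /∅/ ok; σ2 onset /∅/, coda /p/ ok → well-formed
ol.u — σ1 onset /∅/, coda /l/ ok; σ2 onset /∅/, coda /∅/ ok → well-formed
wu.jal — σ1 onset /w/, coda /∅/ ok; σ2 onset /j/, coda /l/ ok → well-formed
pa — σ1 onset /p/, coda /∅/ ok → well-formed
lil — σ1 onset /l/, coda /l/ ok → well-formed
wil — σ1 onset /w/, coda /l/ ok → well-formed
Well-formed: ba, ro.ap, ol.u, wu.jal, pa, lil, wil → 7.

7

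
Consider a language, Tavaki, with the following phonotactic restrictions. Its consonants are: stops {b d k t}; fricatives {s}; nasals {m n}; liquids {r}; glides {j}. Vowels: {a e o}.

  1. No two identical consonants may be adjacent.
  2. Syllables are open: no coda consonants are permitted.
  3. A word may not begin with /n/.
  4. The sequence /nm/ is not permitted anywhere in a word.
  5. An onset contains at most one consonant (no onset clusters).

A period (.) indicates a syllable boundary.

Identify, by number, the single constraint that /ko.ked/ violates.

2

/ko.ked/: syllable 2 coda /d/ has 1 consonant (> 0).
This is a violation of constraint 2: "Syllables are open: no coda consonants are permitted."
The remaining constraints (1, 3, 4, 5) are satisfied.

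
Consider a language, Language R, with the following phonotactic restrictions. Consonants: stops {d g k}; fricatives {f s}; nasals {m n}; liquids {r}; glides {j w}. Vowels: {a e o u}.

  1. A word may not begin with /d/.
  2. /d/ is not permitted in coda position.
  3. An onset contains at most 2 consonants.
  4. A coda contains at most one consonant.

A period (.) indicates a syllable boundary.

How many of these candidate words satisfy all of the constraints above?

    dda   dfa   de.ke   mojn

dda — violates constraint 1: word begins with /d/ → ill-formed
dfa — violates constraint 1: word begins with /d/ → ill-formed
de.ke — violates constraint 1: word begins with /d/ → ill-formed
mojn — violates constraint 4: syllable 1 coda /jn/ has 2 consonants (> 1) → ill-formed
No form is well-formed → 0.

0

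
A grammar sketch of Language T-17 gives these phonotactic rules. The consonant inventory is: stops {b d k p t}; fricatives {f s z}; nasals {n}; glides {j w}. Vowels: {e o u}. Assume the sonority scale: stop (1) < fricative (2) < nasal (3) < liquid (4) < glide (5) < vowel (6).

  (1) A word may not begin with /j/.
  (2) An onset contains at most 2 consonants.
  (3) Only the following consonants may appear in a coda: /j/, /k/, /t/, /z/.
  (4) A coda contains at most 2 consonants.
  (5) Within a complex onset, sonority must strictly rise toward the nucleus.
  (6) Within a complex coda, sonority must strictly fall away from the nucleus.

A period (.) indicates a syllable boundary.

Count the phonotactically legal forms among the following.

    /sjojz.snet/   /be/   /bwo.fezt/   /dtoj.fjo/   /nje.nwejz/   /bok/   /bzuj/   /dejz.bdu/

6

/sjojz.snet/ — σ1 onset /sj/ (2→5 rises), coda /jz/ (5→2 falls) ok; σ2 onset /sn/ (2→3 rises), coda /t/ ok → phonotactically legal
/be/ — σ1 onset /b/, coda /∅/ ok → phonotactically legal
/bwo.fezt/ — σ1 onset /bw/ (1→5 rises), coda /∅/ ok; σ2 onset /f/, coda /zt/ (2→1 falls) ok → phonotactically legal
/dtoj.fjo/ — violates constraint 5: syllable 1 onset /dt/: /d/ (stop, 1) → /t/ (stop, 1) does not rise → phonotactically illegal
/nje.nwejz/ — σ1 onset /nj/ (3→5 rises), coda /∅/ ok; σ2 onset /nw/ (3→5 rises), coda /jz/ (5→2 falls) ok → phonotactically legal
/bok/ — σ1 onset /b/, coda /k/ ok → phonotactically legal
/bzuj/ — σ1 onset /bz/ (1→2 rises), coda /j/ ok → phonotactically legal
/dejz.bdu/ — violates constraint 5: syllable 2 onset /bd/: /b/ (stop, 1) → /d/ (stop, 1) does not rise → phonotactically illegal
Phonotactically legal: /sjojz.snet/, /be/, /bwo.fezt/, /nje.nwejz/, /bok/, /bzuj/ → 6.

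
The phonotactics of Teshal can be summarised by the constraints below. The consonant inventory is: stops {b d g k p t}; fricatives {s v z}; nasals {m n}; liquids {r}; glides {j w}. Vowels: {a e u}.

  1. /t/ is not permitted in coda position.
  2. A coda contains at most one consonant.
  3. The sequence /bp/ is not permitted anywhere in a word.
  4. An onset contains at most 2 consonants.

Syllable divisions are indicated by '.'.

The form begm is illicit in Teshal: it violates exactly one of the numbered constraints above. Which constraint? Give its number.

2

begm: syllable 1 coda /gm/ has 2 consonants (> 1).
This is a violation of constraint 2: "A coda contains at most one consonant."
The remaining constraints (1, 3, 4) are satisfied.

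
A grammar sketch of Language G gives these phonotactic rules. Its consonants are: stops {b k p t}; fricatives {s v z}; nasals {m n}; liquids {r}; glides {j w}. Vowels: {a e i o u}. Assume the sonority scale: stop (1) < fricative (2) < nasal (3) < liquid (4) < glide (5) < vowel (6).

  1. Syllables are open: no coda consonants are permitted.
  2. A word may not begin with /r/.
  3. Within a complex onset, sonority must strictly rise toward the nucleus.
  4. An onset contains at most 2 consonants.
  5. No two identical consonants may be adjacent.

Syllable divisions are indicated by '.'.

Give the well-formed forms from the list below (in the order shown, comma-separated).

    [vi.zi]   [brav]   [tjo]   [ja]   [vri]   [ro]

[vi.zi], [tjo], [ja], [vri]

[vi.zi] — σ1 onset /v/, coda /∅/ ok; σ2 onset /z/, coda /∅/ ok → well-formed
[brav] — violates constraint 1: syllable 1 coda /v/ has 1 consonant (> 0) → ill-formed
[tjo] — σ1 onset /tj/ (1→5 rises), coda /∅/ ok → well-formed
[ja] — σ1 onset /j/, coda /∅/ ok → well-formed
[vri] — σ1 onset /vr/ (2→4 rises), coda /∅/ ok → well-formed
[ro] — violates constraint 2: word begins with /r/ → ill-formed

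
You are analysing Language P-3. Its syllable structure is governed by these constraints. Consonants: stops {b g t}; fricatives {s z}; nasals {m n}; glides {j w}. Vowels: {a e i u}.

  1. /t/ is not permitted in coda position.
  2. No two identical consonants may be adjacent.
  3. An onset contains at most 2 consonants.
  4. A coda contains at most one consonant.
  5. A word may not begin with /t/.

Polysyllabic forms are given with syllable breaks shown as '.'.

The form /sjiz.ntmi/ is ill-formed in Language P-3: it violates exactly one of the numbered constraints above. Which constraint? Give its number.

/sjiz.ntmi/: syllable 2 onset /ntm/ has 3 consonants (> 2).
This is a violation of constraint 3: "An onset contains at most 2 consonants."
The remaining constraints (1, 2, 4, 5) are satisfied.

3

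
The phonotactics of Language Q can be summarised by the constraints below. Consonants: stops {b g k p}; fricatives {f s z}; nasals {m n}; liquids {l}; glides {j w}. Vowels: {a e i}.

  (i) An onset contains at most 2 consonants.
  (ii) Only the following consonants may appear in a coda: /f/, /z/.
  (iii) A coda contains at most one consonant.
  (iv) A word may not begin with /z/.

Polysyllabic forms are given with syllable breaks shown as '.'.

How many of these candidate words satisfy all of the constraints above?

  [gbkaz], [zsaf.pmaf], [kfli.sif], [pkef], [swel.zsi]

1

[gbkaz] — violates constraint (i): syllable 1 onset /gbk/ has 3 consonants (> 2) → ill-formed
[zsaf.pmaf] — violates constraint (iv): word begins with /z/ → ill-formed
[kfli.sif] — violates constraint (i): syllable 1 onset /kfl/ has 3 consonants (> 2) → ill-formed
[pkef] — σ1 onset /pk/ (2C), coda /f/ ok → well-formed
[swel.zsi] — violates constraint (ii): syllable 1 coda contains /l/, which is not a licensed coda consonant → ill-formed
Well-formed: [pkef] → 1.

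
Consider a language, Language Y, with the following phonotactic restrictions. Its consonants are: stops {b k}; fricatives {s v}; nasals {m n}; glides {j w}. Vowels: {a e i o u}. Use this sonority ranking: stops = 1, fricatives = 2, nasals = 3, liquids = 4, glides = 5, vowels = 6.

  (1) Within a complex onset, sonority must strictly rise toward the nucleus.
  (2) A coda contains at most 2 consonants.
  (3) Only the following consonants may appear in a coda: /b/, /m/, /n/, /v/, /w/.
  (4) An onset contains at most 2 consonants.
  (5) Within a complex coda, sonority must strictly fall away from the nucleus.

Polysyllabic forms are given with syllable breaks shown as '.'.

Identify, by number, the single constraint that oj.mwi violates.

3

oj.mwi: syllable 1 coda contains /j/, which is not a licensed coda consonant.
This is a violation of constraint 3: "Only the following consonants may appear in a coda: /b/, /m/, /n/, /v/, /w/."
The remaining constraints (1, 2, 4, 5) are satisfied.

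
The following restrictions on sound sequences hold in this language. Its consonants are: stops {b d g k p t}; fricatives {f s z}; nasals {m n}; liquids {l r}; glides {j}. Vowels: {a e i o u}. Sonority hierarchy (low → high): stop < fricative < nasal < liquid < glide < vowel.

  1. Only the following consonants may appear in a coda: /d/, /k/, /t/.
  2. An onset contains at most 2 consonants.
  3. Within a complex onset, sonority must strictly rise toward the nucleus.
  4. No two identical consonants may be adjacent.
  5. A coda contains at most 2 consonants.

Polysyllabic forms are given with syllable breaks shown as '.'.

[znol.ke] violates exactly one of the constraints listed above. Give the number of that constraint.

1

[znol.ke]: syllable 1 coda contains /l/, which is not a licensed coda consonant.
This is a violation of constraint 1: "Only the following consonants may appear in a coda: /d/, /k/, /t/."
The remaining constraints (2, 3, 4, 5) are satisfied.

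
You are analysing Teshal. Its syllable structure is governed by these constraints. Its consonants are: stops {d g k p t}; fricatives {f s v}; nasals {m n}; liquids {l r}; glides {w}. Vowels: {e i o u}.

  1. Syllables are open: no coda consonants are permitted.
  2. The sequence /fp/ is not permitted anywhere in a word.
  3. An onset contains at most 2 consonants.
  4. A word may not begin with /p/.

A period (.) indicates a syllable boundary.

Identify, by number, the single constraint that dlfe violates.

dlfe: syllable 1 onset /dlf/ has 3 consonants (> 2).
This is a violation of constraint 3: "An onset contains at most 2 consonants."
The remaining constraints (1, 2, 4) are satisfied.

3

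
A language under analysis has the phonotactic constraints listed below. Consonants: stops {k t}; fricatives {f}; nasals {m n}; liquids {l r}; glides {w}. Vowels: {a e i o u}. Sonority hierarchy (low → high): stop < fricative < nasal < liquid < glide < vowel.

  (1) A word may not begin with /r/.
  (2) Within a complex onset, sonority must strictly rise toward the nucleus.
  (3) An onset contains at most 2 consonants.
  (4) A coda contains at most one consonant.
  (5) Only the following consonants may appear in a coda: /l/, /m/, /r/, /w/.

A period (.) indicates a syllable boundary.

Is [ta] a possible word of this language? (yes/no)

[ta] — σ1 onset /t/, coda /∅/ ok → permitted

yes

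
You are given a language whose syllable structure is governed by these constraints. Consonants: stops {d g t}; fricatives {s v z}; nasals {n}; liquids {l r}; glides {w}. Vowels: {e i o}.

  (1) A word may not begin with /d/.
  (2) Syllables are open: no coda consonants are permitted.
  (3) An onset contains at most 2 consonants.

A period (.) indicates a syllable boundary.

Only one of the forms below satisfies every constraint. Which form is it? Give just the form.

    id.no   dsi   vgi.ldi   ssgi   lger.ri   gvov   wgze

vgi.ldi

id.no — violates constraint 2: syllable 1 coda /d/ has 1 consonant (> 0) → phonotactically illegal
dsi — violates constraint 1: word begins with /d/ → phonotactically illegal
vgi.ldi — σ1 onset /vg/ (2C), coda /∅/ ok; σ2 onset /ld/ (2C), coda /∅/ ok → phonotactically legal
ssgi — violates constraint 3: syllable 1 onset /ssg/ has 3 consonants (> 2) → phonotactically illegal
lger.ri — violates constraint 2: syllable 1 coda /r/ has 1 consonant (> 0) → phonotactically illegal
gvov — violates constraint 2: syllable 1 coda /v/ has 1 consonant (> 0) → phonotactically illegal
wgze — violates constraint 3: syllable 1 onset /wgz/ has 3 consonants (> 2) → phonotactically illegal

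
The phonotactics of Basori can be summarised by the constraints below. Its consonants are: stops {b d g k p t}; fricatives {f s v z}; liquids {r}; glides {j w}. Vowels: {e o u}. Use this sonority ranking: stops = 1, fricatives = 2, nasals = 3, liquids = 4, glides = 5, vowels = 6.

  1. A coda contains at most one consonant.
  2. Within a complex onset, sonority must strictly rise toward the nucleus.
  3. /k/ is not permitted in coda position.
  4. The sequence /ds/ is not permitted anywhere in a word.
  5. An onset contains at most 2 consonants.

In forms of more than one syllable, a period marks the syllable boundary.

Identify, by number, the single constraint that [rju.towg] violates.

[rju.towg]: syllable 2 coda /wg/ has 2 consonants (> 1).
This is a violation of constraint 1: "A coda contains at most one consonant."
The remaining constraints (2, 3, 4, 5) are satisfied.

1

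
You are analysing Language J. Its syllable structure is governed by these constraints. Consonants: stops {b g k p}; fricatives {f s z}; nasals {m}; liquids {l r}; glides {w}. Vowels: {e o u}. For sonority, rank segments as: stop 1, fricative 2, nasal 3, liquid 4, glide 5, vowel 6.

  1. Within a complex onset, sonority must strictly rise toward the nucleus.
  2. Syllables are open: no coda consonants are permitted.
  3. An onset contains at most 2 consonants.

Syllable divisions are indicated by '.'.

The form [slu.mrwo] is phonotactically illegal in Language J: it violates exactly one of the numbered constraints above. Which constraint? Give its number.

3

[slu.mrwo]: syllable 2 onset /mrw/ has 3 consonants (> 2).
This is a violation of constraint 3: "An onset contains at most 2 consonants."
The remaining constraints (1, 2) are satisfied.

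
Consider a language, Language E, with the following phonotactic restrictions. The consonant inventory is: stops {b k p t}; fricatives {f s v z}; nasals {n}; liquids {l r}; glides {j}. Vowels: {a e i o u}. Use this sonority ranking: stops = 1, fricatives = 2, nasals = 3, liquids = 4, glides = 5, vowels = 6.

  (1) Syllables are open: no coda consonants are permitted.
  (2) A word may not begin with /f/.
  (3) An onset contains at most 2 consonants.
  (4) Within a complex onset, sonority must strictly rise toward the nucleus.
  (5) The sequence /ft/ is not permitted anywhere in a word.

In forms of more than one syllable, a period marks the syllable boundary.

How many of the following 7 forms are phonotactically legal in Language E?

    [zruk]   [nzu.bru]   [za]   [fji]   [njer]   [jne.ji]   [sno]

[zruk] — violates constraint 1: syllable 1 coda /k/ has 1 consonant (> 0) → phonotactically illegal
[nzu.bru] — violates constraint 4: syllable 1 onset /nz/: /n/ (nasal, 3) → /z/ (fricative, 2) does not rise → phonotactically illegal
[za] — σ1 onset /z/, coda /∅/ ok → phonotactically legal
[fji] — violates constraint 2: word begins with /f/ → phonotactically illegal
[njer] — violates constraint 1: syllable 1 coda /r/ has 1 consonant (> 0) → phonotactically illegal
[jne.ji] — violates constraint 4: syllable 1 onset /jn/: /j/ (glide, 5) → /n/ (nasal, 3) does not rise → phonotactically illegal
[sno] — σ1 onset /sn/ (2→3 rises), coda /∅/ ok → phonotactically legal
Phonotactically legal: [za], [sno] → 2.

2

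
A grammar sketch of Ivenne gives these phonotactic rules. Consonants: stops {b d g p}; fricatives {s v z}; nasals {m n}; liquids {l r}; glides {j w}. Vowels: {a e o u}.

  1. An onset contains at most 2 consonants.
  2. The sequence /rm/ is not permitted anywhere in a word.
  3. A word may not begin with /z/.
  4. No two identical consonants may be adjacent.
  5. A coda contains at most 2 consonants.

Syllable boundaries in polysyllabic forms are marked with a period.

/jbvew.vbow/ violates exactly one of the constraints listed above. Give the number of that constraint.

1

/jbvew.vbow/: syllable 1 onset /jbv/ has 3 consonants (> 2).
This is a violation of constraint 1: "An onset contains at most 2 consonants."
The remaining constraints (2, 3, 4, 5) are satisfied.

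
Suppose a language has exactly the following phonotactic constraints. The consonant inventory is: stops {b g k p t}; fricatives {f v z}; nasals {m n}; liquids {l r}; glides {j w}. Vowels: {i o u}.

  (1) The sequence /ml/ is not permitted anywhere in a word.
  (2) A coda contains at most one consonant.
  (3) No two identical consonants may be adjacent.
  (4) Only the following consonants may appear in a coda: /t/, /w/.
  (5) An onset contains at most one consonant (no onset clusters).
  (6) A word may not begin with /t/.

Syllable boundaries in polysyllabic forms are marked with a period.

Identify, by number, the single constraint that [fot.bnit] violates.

5

[fot.bnit]: syllable 2 onset /bn/ has 2 consonants (> 1).
This is a violation of constraint 5: "An onset contains at most one consonant (no onset clusters)."
The remaining constraints (1, 2, 3, 4, 6) are satisfied.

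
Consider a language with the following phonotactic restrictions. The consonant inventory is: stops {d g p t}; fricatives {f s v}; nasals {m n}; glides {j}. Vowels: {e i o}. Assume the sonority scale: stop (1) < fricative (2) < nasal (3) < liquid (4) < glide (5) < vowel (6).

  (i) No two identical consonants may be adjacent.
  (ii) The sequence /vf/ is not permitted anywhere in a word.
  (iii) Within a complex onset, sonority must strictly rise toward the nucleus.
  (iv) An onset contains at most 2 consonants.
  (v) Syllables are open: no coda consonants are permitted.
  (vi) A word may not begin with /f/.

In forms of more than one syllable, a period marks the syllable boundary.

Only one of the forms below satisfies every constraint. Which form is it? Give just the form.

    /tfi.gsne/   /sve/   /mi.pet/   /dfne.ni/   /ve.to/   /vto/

/tfi.gsne/ — violates constraint (iv): syllable 2 onset /gsn/ has 3 consonants (> 2) → ill-formed
/sve/ — violates constraint (iii): syllable 1 onset /sv/: /s/ (fricative, 2) → /v/ (fricative, 2) does not rise → ill-formed
/mi.pet/ — violates constraint (v): syllable 2 coda /t/ has 1 consonant (> 0) → ill-formed
/dfne.ni/ — violates constraint (iv): syllable 1 onset /dfn/ has 3 consonants (> 2) → ill-formed
/ve.to/ — σ1 onset /v/, coda /∅/ ok; σ2 onset /t/, coda /∅/ ok → well-formed
/vto/ — violates constraint (iii): syllable 1 onset /vt/: /v/ (fricative, 2) → /t/ (stop, 1) does not rise → ill-formed

/ve.to/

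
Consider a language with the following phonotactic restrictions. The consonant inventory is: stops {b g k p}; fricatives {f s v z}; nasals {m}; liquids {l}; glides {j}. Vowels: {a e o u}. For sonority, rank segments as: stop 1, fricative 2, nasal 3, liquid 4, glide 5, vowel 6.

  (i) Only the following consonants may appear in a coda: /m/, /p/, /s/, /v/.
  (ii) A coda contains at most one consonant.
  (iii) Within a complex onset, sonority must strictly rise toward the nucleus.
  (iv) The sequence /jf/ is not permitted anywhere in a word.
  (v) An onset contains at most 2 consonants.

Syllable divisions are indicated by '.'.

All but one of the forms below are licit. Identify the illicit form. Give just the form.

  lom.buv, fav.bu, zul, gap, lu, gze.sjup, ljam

zul

lom.buv — σ1 onset /l/, coda /m/ ok; σ2 onset /b/, coda /v/ ok → licit
fav.bu — σ1 onset /f/, coda /v/ ok; σ2 onset /b/, coda /∅/ ok → licit
zul — violates constraint (i): syllable 1 coda contains /l/, which is not a licensed coda consonant → illicit
gap — σ1 onset /g/, coda /p/ ok → licit
lu — σ1 onset /l/, coda /∅/ ok → licit
gze.sjup — σ1 onset /gz/ (1→2 rises), coda /∅/ ok; σ2 onset /sj/ (2→5 rises), coda /p/ ok → licit
ljam — σ1 onset /lj/ (4→5 rises), coda /m/ ok → licit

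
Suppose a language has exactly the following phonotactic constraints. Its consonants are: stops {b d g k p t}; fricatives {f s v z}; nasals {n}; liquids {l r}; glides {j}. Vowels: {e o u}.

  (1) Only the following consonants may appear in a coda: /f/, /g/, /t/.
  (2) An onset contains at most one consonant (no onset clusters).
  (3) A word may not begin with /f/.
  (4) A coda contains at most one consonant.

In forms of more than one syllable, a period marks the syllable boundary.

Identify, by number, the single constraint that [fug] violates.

3

[fug]: word begins with /f/.
This is a violation of constraint 3: "A word may not begin with /f/."
The remaining constraints (1, 2, 4) are satisfied.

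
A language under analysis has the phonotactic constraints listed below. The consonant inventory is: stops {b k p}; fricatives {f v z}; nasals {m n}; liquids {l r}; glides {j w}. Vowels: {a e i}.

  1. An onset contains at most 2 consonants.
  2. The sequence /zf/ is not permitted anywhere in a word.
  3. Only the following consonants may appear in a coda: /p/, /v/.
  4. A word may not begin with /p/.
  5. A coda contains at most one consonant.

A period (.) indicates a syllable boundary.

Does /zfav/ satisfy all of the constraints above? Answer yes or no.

/zfav/ — violates constraint 2: contains banned sequence /zf/ → illicit

no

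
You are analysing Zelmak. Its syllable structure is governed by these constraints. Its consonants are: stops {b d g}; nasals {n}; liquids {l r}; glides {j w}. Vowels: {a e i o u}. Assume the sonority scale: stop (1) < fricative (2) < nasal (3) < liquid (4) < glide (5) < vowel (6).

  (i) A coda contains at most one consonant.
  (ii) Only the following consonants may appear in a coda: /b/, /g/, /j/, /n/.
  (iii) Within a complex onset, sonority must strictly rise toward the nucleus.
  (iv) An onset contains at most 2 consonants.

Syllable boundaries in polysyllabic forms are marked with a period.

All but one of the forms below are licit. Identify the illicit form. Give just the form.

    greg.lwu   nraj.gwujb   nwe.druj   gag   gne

greg.lwu — σ1 onset /gr/ (1→4 rises), coda /g/ ok; σ2 onset /lw/ (4→5 rises), coda /∅/ ok → licit
nraj.gwujb — violates constraint (i): syllable 2 coda /jb/ has 2 consonants (> 1) → illicit
nwe.druj — σ1 onset /nw/ (3→5 rises), coda /∅/ ok; σ2 onset /dr/ (1→4 rises), coda /j/ ok → licit
gag — σ1 onset /g/, coda /g/ ok → licit
gne — σ1 onset /gn/ (1→3 rises), coda /∅/ ok → licit

nraj.gwujb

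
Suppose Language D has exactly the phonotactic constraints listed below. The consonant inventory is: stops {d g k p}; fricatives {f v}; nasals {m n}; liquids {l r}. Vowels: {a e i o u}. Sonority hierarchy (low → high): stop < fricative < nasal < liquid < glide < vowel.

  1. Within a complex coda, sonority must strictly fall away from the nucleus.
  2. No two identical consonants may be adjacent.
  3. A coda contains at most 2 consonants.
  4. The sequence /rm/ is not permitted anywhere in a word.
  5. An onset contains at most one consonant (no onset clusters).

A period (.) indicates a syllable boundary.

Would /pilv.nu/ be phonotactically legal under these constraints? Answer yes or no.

yes

/pilv.nu/ — σ1 onset /p/, coda /lv/ (4→2 falls) ok; σ2 onset /n/, coda /∅/ ok → phonotactically legal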